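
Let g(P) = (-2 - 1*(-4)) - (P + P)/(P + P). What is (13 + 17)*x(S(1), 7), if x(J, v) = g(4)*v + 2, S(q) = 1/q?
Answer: 270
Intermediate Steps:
g(P) = 1 (g(P) = (-2 + 4) - 2*P/(2*P) = 2 - 2*P*1/(2*P) = 2 - 1*1 = 2 - 1 = 1)
x(J, v) = 2 + v (x(J, v) = 1*v + 2 = v + 2 = 2 + v)
(13 + 17)*x(S(1), 7) = (13 + 17)*(2 + 7) = 30*9 = 270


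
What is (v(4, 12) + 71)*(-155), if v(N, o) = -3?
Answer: -10540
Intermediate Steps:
(v(4, 12) + 71)*(-155) = (-3 + 71)*(-155) = 68*(-155) = -10540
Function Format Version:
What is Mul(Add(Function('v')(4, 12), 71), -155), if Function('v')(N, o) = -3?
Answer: -10540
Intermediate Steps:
Mul(Add(Function('v')(4, 12), 71), -155) = Mul(Add(-3, 71), -155) = Mul(68, -155) = -10540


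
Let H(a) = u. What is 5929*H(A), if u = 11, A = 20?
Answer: 65219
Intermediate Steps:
H(a) = 11
5929*H(A) = 5929*11 = 65219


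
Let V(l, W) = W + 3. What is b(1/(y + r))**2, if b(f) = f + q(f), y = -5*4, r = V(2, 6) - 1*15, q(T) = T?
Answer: 1/169 ≈ 0.0059172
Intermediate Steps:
V(l, W) = 3 + W
r = -6 (r = (3 + 6) - 1*15 = 9 - 15 = -6)
y = -20
b(f) = 2*f (b(f) = f + f = 2*f)
b(1/(y + r))**2 = (2/(-20 - 6))**2 = (2/(-26))**2 = (2*(-1/26))**2 = (-1/13)**2 = 1/169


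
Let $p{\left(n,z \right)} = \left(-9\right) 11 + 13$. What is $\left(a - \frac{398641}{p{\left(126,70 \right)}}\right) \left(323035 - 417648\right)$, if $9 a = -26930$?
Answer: $- \frac{120327772657}{774} \approx -1.5546 \cdot 10^{8}$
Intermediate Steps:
$p{\left(n,z \right)} = -86$ ($p{\left(n,z \right)} = -99 + 13 = -86$)
$a = - \frac{26930}{9}$ ($a = \frac{1}{9} \left(-26930\right) = - \frac{26930}{9} \approx -2992.2$)
$\left(a - \frac{398641}{p{\left(126,70 \right)}}\right) \left(323035 - 417648\right) = \left(- \frac{26930}{9} - \frac{398641}{-86}\right) \left(323035 - 417648\right) = \left(- \frac{26930}{9} - - \frac{398641}{86}\right) \left(-94613\right) = \left(- \frac{26930}{9} + \frac{398641}{86}\right) \left(-94613\right) = \frac{1271789}{774} \left(-94613\right) = - \frac{120327772657}{774}$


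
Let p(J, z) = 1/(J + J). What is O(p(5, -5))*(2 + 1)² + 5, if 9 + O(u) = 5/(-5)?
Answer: -85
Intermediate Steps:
p(J, z) = 1/(2*J)
O(u) = -10 (O(u) = -9 + 5/(-5) = -9 + 5*(-⅕) = -9 - 1 = -10)
O(p(5, -5))*(2 + 1)² + 5 = -10*(2 + 1)² + 5 = -10*3² + 5 = -10*9 + 5 = -90 + 5 = -85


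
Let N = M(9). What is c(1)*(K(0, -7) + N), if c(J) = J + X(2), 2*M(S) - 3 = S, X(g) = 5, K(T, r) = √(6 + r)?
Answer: 36 + 6*I ≈ 36.0 + 6.0*I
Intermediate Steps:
M(S) = 3/2 + S/2
c(J) = 5 + J (c(J) = J + 5 = 5 + J)
N = 6 (N = 3/2 + (½)*9 = 3/2 + 9/2 = 6)
c(1)*(K(0, -7) + N) = (5 + 1)*(√(6 - 7) + 6) = 6*(√(-1) + 6) = 6*(I + 6) = 6*(6 + I) = 36 + 6*I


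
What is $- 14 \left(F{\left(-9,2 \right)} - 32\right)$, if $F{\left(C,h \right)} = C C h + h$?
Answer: $-1848$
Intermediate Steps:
$F{\left(C,h \right)} = h + h C^{2}$ ($F{\left(C,h \right)} = C^{2} h + h = h C^{2} + h = h + h C^{2}$)
$- 14 \left(F{\left(-9,2 \right)} - 32\right) = - 14 \left(2 \left(1 + \left(-9\right)^{2}\right) - 32\right) = - 14 \left(2 \left(1 + 81\right) - 32\right) = - 14 \left(2 \cdot 82 - 32\right) = - 14 \left(164 - 32\right) = \left(-14\right) 132 = -1848$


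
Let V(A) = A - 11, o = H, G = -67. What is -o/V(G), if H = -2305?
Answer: -2305/78 ≈ -29.551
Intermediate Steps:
o = -2305
V(A) = -11 + A
-o/V(G) = -(-2305)/(-11 - 67) = -(-2305)/(-78) = -(-2305)*(-1)/78 = -1*2305/78 = -2305/78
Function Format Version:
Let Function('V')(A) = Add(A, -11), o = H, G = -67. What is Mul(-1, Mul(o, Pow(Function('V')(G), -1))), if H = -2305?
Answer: Rational(-2305, 78) ≈ -29.551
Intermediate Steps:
o = -2305
Function('V')(A) = Add(-11, A)
Mul(-1, Mul(o, Pow(Function('V')(G), -1))) = Mul(-1, Mul(-2305, Pow(Add(-11, -67), -1))) = Mul(-1, Mul(-2305, Pow(-78, -1))) = Mul(-1, Mul(-2305, Rational(-1, 78))) = Mul(-1, Rational(2305, 78)) = Rational(-2305, 78)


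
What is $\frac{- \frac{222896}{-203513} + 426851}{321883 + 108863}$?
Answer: $\frac{28956650153}{29220803566} \approx 0.99096$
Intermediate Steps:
$\frac{- \frac{222896}{-203513} + 426851}{321883 + 108863} = \frac{\left(-222896\right) \left(- \frac{1}{203513}\right) + 426851}{430746} = \left(\frac{222896}{203513} + 426851\right) \frac{1}{430746} = \frac{86869950459}{203513} \cdot \frac{1}{430746} = \frac{28956650153}{29220803566}$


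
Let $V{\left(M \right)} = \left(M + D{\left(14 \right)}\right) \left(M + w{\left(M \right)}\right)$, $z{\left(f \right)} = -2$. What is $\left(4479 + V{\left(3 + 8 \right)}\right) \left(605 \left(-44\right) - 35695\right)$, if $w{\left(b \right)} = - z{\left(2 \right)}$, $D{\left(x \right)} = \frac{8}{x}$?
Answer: $- \frac{2019379890}{7} \approx -2.8848 \cdot 10^{8}$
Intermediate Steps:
$w{\left(b \right)} = 2$ ($w{\left(b \right)} = \left(-1\right) \left(-2\right) = 2$)
$V{\left(M \right)} = \left(2 + M\right) \left(\frac{4}{7} + M\right)$ ($V{\left(M \right)} = \left(M + \frac{8}{14}\right) \left(M + 2\right) = \left(M + 8 \cdot \frac{1}{14}\right) \left(2 + M\right) = \left(M + \frac{4}{7}\right) \left(2 + M\right) = \left(\frac{4}{7} + M\right) \left(2 + M\right) = \left(2 + M\right) \left(\frac{4}{7} + M\right)$)
$\left(4479 + V{\left(3 + 8 \right)}\right) \left(605 \left(-44\right) - 35695\right) = \left(4479 + \left(\frac{8}{7} + \left(3 + 8\right)^{2} + \frac{18 \left(3 + 8\right)}{7}\right)\right) \left(605 \left(-44\right) - 35695\right) = \left(4479 + \left(\frac{8}{7} + 11^{2} + \frac{18}{7} \cdot 11\right)\right) \left(-26620 - 35695\right) = \left(4479 + \left(\frac{8}{7} + 121 + \frac{198}{7}\right)\right) \left(-62315\right) = \left(4479 + \frac{1053}{7}\right) \left(-62315\right) = \frac{32406}{7} \left(-62315\right) = - \frac{2019379890}{7}$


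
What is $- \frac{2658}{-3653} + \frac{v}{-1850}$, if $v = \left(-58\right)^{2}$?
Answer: $- \frac{3685696}{3379025} \approx -1.0908$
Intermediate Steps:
$v = 3364$
$- \frac{2658}{-3653} + \frac{v}{-1850} = - \frac{2658}{-3653} + \frac{3364}{-1850} = \left(-2658\right) \left(- \frac{1}{3653}\right) + 3364 \left(- \frac{1}{1850}\right) = \frac{2658}{3653} - \frac{1682}{925} = - \frac{3685696}{3379025}$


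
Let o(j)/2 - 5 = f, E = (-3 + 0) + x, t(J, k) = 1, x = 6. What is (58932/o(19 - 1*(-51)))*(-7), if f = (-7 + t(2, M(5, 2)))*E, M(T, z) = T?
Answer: 206262/13 ≈ 15866.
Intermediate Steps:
E = 3 (E = (-3 + 0) + 6 = -3 + 6 = 3)
f = -18 (f = (-7 + 1)*3 = -6*3 = -18)
o(j) = -26 (o(j) = 10 + 2*(-18) = 10 - 36 = -26)
(58932/o(19 - 1*(-51)))*(-7) = (58932/(-26))*(-7) = (58932*(-1/26))*(-7) = -29466/13*(-7) = 206262/13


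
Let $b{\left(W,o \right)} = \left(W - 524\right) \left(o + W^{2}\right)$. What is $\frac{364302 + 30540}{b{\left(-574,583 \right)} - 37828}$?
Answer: $- \frac{197421}{181221305} \approx -0.0010894$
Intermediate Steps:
$b{\left(W,o \right)} = \left(-524 + W\right) \left(o + W^{2}\right)$
$\frac{364302 + 30540}{b{\left(-574,583 \right)} - 37828} = \frac{364302 + 30540}{\left(\left(-574\right)^{3} - 305492 - 524 \left(-574\right)^{2} - 334642\right) - 37828} = \frac{394842}{\left(-189119224 - 305492 - 172645424 - 334642\right) - 37828} = \frac{394842}{-362404782 - 37828} = \frac{394842}{-362442610} = 394842 \left(- \frac{1}{362442610}\right) = - \frac{197421}{181221305}$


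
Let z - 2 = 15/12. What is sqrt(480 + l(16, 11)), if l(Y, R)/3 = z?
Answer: sqrt(1959)/2 ≈ 22.130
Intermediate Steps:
z = 13/4 (z = 2 + 15/12 = 2 + 15*(1/12) = 2 + 5/4 = 13/4 ≈ 3.2500)
l(Y, R) = 39/4 (l(Y, R) = 3*(13/4) = 39/4)
sqrt(480 + l(16, 11)) = sqrt(480 + 39/4) = sqrt(1959/4) = sqrt(1959)/2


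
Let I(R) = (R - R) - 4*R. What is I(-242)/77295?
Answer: 968/77295 ≈ 0.012523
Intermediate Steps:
I(R) = -4*R (I(R) = 0 - 4*R = -4*R)
I(-242)/77295 = -4*(-242)/77295 = 968*(1/77295) = 968/77295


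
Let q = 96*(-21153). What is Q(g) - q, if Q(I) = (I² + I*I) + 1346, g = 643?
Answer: 2858932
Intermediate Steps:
q = -2030688
Q(I) = 1346 + 2*I² (Q(I) = (I² + I²) + 1346 = 2*I² + 1346 = 1346 + 2*I²)
Q(g) - q = (1346 + 2*643²) - 1*(-2030688) = (1346 + 2*413449) + 2030688 = (1346 + 826898) + 2030688 = 828244 + 2030688 = 2858932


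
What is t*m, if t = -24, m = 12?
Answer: -288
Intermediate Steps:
t*m = -24*12 = -288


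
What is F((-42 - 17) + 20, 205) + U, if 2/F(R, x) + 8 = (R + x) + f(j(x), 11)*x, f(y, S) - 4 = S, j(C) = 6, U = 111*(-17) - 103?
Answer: -6433668/3233 ≈ -1990.0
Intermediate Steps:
U = -1990 (U = -1887 - 103 = -1990)
f(y, S) = 4 + S
F(R, x) = 2/(-8 + R + 16*x) (F(R, x) = 2/(-8 + ((R + x) + (4 + 11)*x)) = 2/(-8 + ((R + x) + 15*x)) = 2/(-8 + (R + 16*x)) = 2/(-8 + R + 16*x))
F((-42 - 17) + 20, 205) + U = 2/(-8 + ((-42 - 17) + 20) + 16*205) - 1990 = 2/(-8 + (-59 + 20) + 3280) - 1990 = 2/(-8 - 39 + 3280) - 1990 = 2/3233 - 1990 = -6433668/3233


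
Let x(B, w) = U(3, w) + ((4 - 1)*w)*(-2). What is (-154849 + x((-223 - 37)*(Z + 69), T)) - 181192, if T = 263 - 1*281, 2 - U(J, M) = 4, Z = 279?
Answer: -335935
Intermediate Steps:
U(J, M) = -2 (U(J, M) = 2 - 1*4 = 2 - 4 = -2)
T = -18 (T = 263 - 281 = -18)
x(B, w) = -2 - 6*w (x(B, w) = -2 + ((4 - 1)*w)*(-2) = -2 + (3*w)*(-2) = -2 - 6*w)
(-154849 + x((-223 - 37)*(Z + 69), T)) - 181192 = (-154849 + (-2 - 6*(-18))) - 181192 = (-154849 + (-2 + 108)) - 181192 = (-154849 + 106) - 181192 = -154743 - 181192 = -335935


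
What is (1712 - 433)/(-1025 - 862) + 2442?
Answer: 4606775/1887 ≈ 2441.3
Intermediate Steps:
(1712 - 433)/(-1025 - 862) + 2442 = 1279/(-1887) + 2442 = 1279*(-1/1887) + 2442 = -1279/1887 + 2442 = 4606775/1887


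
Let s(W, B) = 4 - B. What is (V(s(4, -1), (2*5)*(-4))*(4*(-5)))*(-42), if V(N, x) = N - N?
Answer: 0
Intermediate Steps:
V(N, x) = 0
(V(s(4, -1), (2*5)*(-4))*(4*(-5)))*(-42) = (0*(4*(-5)))*(-42) = (0*(-20))*(-42) = 0*(-42) = 0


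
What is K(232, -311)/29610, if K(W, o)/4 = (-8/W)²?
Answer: 2/12451005 ≈ 1.6063e-7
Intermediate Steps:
K(W, o) = 256/W² (K(W, o) = 4*(-8/W)² = 4*(64/W²) = 256/W²)
K(232, -311)/29610 = (256/232²)/29610 = (256*(1/53824))*(1/29610) = (4/841)*(1/29610) = 2/12451005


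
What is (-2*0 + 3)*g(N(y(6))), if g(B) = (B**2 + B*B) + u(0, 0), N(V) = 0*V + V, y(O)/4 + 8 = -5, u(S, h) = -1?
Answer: 16221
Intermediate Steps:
y(O) = -52 (y(O) = -32 + 4*(-5) = -32 - 20 = -52)
N(V) = V (N(V) = 0 + V = V)
g(B) = -1 + 2*B**2 (g(B) = (B**2 + B*B) - 1 = (B**2 + B**2) - 1 = 2*B**2 - 1 = -1 + 2*B**2)
(-2*0 + 3)*g(N(y(6))) = (-2*0 + 3)*(-1 + 2*(-52)**2) = (0 + 3)*(-1 + 2*2704) = 3*(-1 + 5408) = 3*5407 = 16221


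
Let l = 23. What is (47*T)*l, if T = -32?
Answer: -34592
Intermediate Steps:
(47*T)*l = (47*(-32))*23 = -1504*23 = -34592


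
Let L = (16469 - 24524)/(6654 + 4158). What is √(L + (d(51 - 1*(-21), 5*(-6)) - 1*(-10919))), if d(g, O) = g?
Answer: √35687599979/1802 ≈ 104.83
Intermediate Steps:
L = -2685/3604 (L = -8055/10812 = -8055*1/10812 = -2685/3604 ≈ -0.74501)
√(L + (d(51 - 1*(-21), 5*(-6)) - 1*(-10919))) = √(-2685/3604 + ((51 - 1*(-21)) - 1*(-10919))) = √(-2685/3604 + ((51 + 21) + 10919)) = √(-2685/3604 + (72 + 10919)) = √(-2685/3604 + 10991) = √(39608879/3604) = √35687599979/1802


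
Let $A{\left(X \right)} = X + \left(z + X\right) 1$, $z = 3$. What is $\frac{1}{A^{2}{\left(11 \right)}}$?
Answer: $\frac{1}{625} \approx 0.0016$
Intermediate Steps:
$A{\left(X \right)} = 3 + 2 X$ ($A{\left(X \right)} = X + \left(3 + X\right) 1 = X + \left(3 + X\right) = 3 + 2 X$)
$\frac{1}{A^{2}{\left(11 \right)}} = \frac{1}{\left(3 + 2 \cdot 11\right)^{2}} = \frac{1}{\left(3 + 22\right)^{2}} = \frac{1}{25^{2}} = \frac{1}{625}$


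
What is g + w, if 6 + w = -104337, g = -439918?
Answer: -544261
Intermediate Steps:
w = -104343 (w = -6 - 104337 = -104343)
g + w = -439918 - 104343 = -544261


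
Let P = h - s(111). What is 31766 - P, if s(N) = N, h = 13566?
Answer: 18311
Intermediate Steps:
P = 13455 (P = 13566 - 1*111 = 13566 - 111 = 13455)
31766 - P = 31766 - 1*13455 = 31766 - 13455 = 18311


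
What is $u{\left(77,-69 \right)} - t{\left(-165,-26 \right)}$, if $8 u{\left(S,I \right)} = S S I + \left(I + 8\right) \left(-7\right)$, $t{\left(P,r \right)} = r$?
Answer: $- \frac{204233}{4} \approx -51058.0$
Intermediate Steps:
$u{\left(S,I \right)} = -7 - \frac{7 I}{8} + \frac{I S^{2}}{8}$ ($u{\left(S,I \right)} = \frac{S S I + \left(I + 8\right) \left(-7\right)}{8} = \frac{S^{2} I + \left(8 + I\right) \left(-7\right)}{8} = \frac{I S^{2} - \left(56 + 7 I\right)}{8} = \frac{-56 - 7 I + I S^{2}}{8} = -7 - \frac{7 I}{8} + \frac{I S^{2}}{8}$)
$u{\left(77,-69 \right)} - t{\left(-165,-26 \right)} = \left(-7 - - \frac{483}{8} + \frac{1}{8} \left(-69\right) 77^{2}\right) - -26 = \left(-7 + \frac{483}{8} + \frac{1}{8} \left(-69\right) 5929\right) + 26 = \left(-7 + \frac{483}{8} - \frac{409101}{8}\right) + 26 = - \frac{204337}{4} + 26 = - \frac{204233}{4}$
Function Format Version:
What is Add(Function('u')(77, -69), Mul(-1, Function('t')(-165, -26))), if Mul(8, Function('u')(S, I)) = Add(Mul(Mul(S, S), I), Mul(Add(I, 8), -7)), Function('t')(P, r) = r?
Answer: Rational(-204233, 4) ≈ -51058.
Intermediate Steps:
Function('u')(S, I) = Add(-7, Mul(Rational(-7, 8), I), Mul(Rational(1, 8), I, Pow(S, 2))) (Function('u')(S, I) = Mul(Rational(1, 8), Add(Mul(Mul(S, S), I), Mul(Add(I, 8), -7))) = Mul(Rational(1, 8), Add(Mul(Pow(S, 2), I), Mul(Add(8, I), -7))) = Mul(Rational(1, 8), Add(Mul(I, Pow(S, 2)), Add(-56, Mul(-7, I)))) = Mul(Rational(1, 8), Add(-56, Mul(-7, I), Mul(I, Pow(S, 2)))) = Add(-7, Mul(Rational(-7, 8), I), Mul(Rational(1, 8), I, Pow(S, 2))))
Add(Function('u')(77, -69), Mul(-1, Function('t')(-165, -26))) = Add(Add(-7, Mul(Rational(-7, 8), -69), Mul(Rational(1, 8), -69, Pow(77, 2))), Mul(-1, -26)) = Add(Add(-7, Rational(483, 8), Mul(Rational(1, 8), -69, 5929)), 26) = Add(Add(-7, Rational(483, 8), Rational(-409101, 8)), 26) = Add(Rational(-204337, 4), 26) = Rational(-204233, 4)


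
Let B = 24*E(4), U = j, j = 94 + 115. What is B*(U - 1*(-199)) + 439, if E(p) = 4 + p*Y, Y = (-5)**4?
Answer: 24519607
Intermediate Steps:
j = 209
U = 209
Y = 625
E(p) = 4 + 625*p (E(p) = 4 + p*625 = 4 + 625*p)
B = 60096 (B = 24*(4 + 625*4) = 24*(4 + 2500) = 24*2504 = 60096)
B*(U - 1*(-199)) + 439 = 60096*(209 - 1*(-199)) + 439 = 60096*(209 + 199) + 439 = 60096*408 + 439 = 24519168 + 439 = 24519607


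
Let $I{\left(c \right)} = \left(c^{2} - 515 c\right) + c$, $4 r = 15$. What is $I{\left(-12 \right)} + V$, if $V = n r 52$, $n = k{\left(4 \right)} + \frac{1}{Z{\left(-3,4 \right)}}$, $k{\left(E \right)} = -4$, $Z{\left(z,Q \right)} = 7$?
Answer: $\frac{38919}{7} \approx 5559.9$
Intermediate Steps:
$r = \frac{15}{4}$ ($r = \frac{1}{4} \cdot 15 = \frac{15}{4} \approx 3.75$)
$I{\left(c \right)} = c^{2} - 514 c$
$n = - \frac{27}{7}$ ($n = -4 + \frac{1}{7} = - \frac{27}{7} \approx -3.8571$)
$V = - \frac{5265}{7}$ ($V = \left(- \frac{27}{7}\right) \frac{15}{4} \cdot 52 = \left(- \frac{405}{28}\right) 52 = - \frac{5265}{7} \approx -752.14$)
$I{\left(-12 \right)} + V = - 12 \left(-514 - 12\right) - \frac{5265}{7} = \left(-12\right) \left(-526\right) - \frac{5265}{7} = 6312 - \frac{5265}{7} = \frac{38919}{7}$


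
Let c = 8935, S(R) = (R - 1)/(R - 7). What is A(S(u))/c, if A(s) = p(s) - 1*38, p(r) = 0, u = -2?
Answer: -38/8935 ≈ -0.0042529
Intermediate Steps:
S(R) = (-1 + R)/(-7 + R)
A(s) = -38 (A(s) = 0 - 1*38 = 0 - 38 = -38)
A(S(u))/c = -38/8935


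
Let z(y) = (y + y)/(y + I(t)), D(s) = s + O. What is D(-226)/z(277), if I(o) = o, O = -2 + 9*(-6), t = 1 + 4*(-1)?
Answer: -38634/277 ≈ -139.47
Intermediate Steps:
t = -3 (t = 1 - 4 = -3)
O = -56 (O = -2 - 54 = -56)
D(s) = -56 + s (D(s) = s - 56 = -56 + s)
z(y) = 2*y/(-3 + y) (z(y) = (y + y)/(y - 3) = (2*y)/(-3 + y) = 2*y/(-3 + y))
D(-226)/z(277) = (-56 - 226)/((2*277/(-3 + 277))) = -282/(2*277/274) = -282/(2*277*(1/274)) = -282/277/137 = -282*137/277 = -38634/277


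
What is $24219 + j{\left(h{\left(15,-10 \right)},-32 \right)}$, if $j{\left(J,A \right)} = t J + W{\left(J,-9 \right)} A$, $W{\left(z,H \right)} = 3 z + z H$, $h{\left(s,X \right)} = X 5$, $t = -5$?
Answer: $14869$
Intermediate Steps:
$h{\left(s,X \right)} = 5 X$
$W{\left(z,H \right)} = 3 z + H z$
$j{\left(J,A \right)} = - 5 J - 6 A J$ ($j{\left(J,A \right)} = - 5 J + J \left(3 - 9\right) A = - 5 J + J \left(-6\right) A = - 5 J + - 6 J A = - 5 J - 6 A J$)
$24219 + j{\left(h{\left(15,-10 \right)},-32 \right)} = 24219 + 5 \left(-10\right) \left(-5 - -192\right) = 24219 - 50 \left(-5 + 192\right) = 24219 - 9350 = 14869$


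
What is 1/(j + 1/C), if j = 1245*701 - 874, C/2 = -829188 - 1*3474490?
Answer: 8607356/7504504083075 ≈ 1.1470e-6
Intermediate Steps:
C = -8607356 (C = 2*(-829188 - 1*3474490) = 2*(-829188 - 3474490) = 2*(-4303678) = -8607356)
j = 871871 (j = 872745 - 874 = 871871)
1/(j + 1/C) = 1/(871871 + 1/(-8607356)) = 1/(871871 - 1/8607356) = 1/(7504504083075/8607356) = 8607356/7504504083075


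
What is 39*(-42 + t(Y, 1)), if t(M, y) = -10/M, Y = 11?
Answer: -18408/11 ≈ -1673.5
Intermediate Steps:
39*(-42 + t(Y, 1)) = 39*(-42 - 10/11) = 39*(-472/11) = -18408/11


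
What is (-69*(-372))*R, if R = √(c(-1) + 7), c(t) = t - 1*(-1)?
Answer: 25668*√7 ≈ 67911.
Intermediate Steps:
c(t) = 1 + t (c(t) = t + 1 = 1 + t)
R = √7 (R = √((1 - 1) + 7) = √(0 + 7) = √7 ≈ 2.6458)
(-69*(-372))*R = (-69*(-372))*√7 = 25668*√7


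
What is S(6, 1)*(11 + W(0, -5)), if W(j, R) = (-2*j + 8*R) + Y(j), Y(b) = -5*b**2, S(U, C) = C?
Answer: -29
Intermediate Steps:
W(j, R) = -5*j**2 - 2*j + 8*R (W(j, R) = (-2*j + 8*R) - 5*j**2 = -5*j**2 - 2*j + 8*R)
S(6, 1)*(11 + W(0, -5)) = 1*(11 + (-5*0**2 - 2*0 + 8*(-5))) = 1*(11 + (-5*0 + 0 - 40)) = 1*(11 + (0 + 0 - 40)) = 1*(11 - 40) = 1*(-29) = -29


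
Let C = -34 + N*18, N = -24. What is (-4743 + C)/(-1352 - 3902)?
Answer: 5209/5254 ≈ 0.99144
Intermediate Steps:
C = -466 (C = -34 - 24*18 = -34 - 432 = -466)
(-4743 + C)/(-1352 - 3902) = (-4743 - 466)/(-1352 - 3902) = -5209/(-5254) = -5209*(-1/5254) = 5209/5254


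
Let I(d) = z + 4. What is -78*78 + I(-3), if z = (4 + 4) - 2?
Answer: -6074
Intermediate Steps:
z = 6 (z = 8 - 2 = 6)
I(d) = 10 (I(d) = 6 + 4 = 10)
-78*78 + I(-3) = -78*78 + 10 = -6084 + 10 = -6074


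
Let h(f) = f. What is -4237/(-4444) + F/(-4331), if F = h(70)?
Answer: 18039367/19246964 ≈ 0.93726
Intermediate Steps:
F = 70
-4237/(-4444) + F/(-4331) = -4237/(-4444) + 70/(-4331) = -4237*(-1/4444) + 70*(-1/4331) = 4237/4444 - 70/4331 = 18039367/19246964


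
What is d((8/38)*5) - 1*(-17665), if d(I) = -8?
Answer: 17657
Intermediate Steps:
d((8/38)*5) - 1*(-17665) = -8 - 1*(-17665) = -8 + 17665 = 17657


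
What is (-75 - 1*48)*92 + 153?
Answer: -11163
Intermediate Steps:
(-75 - 1*48)*92 + 153 = (-75 - 48)*92 + 153 = -123*92 + 153 = -11316 + 153 = -11163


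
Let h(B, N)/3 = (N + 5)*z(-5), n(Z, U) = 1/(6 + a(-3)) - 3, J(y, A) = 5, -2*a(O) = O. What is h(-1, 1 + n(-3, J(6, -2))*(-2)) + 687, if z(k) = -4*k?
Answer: 1391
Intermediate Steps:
a(O) = -O/2
n(Z, U) = -43/15 (n(Z, U) = 1/(6 - ½*(-3)) - 3 = 1/(6 + 3/2) - 3 = 1/(15/2) - 3 = 2/15 - 3 = -43/15)
h(B, N) = 300 + 60*N (h(B, N) = 3*((N + 5)*(-4*(-5))) = 3*((5 + N)*20) = 3*(100 + 20*N) = 300 + 60*N)
h(-1, 1 + n(-3, J(6, -2))*(-2)) + 687 = (300 + 60*(1 - 43/15*(-2))) + 687 = (300 + 60*(1 + 86/15)) + 687 = (300 + 60*(101/15)) + 687 = (300 + 404) + 687 = 704 + 687 = 1391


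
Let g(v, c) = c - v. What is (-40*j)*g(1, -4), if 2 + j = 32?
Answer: 6000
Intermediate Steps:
j = 30 (j = -2 + 32 = 30)
(-40*j)*g(1, -4) = (-40*30)*(-4 - 1*1) = -1200*(-4 - 1) = -1200*(-5) = 6000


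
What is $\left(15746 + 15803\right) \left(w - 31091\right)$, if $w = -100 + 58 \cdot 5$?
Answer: $-974895649$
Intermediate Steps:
$w = 190$ ($w = -100 + 290 = 190$)
$\left(15746 + 15803\right) \left(w - 31091\right) = \left(15746 + 15803\right) \left(190 - 31091\right) = 31549 \left(-30901\right) = -974895649$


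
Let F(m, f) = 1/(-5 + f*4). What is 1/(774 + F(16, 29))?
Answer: 111/85915 ≈ 0.0012920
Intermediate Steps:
F(m, f) = 1/(-5 + 4*f)
1/(774 + F(16, 29)) = 1/(774 + 1/(-5 + 4*29)) = 1/(774 + 1/(-5 + 116)) = 1/(774 + 1/111) = 1/(85915/111) = 111/85915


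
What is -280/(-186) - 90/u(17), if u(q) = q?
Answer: -5990/1581 ≈ -3.7887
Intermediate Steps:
-280/(-186) - 90/u(17) = -280/(-186) - 90/17 = -280*(-1/186) - 90*1/17 = 140/93 - 90/17 = -5990/1581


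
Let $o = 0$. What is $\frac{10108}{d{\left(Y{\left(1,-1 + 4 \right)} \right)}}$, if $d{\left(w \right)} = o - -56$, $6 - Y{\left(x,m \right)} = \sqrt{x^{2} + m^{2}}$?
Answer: $\frac{361}{2} \approx 180.5$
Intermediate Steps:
$Y{\left(x,m \right)} = 6 - \sqrt{m^{2} + x^{2}}$ ($Y{\left(x,m \right)} = 6 - \sqrt{x^{2} + m^{2}} = 6 - \sqrt{m^{2} + x^{2}}$)
$d{\left(w \right)} = 56$ ($d{\left(w \right)} = 0 - -56 = 0 + 56 = 56$)
$\frac{10108}{d{\left(Y{\left(1,-1 + 4 \right)} \right)}} = \frac{10108}{56} = 10108 \cdot \frac{1}{56} = \frac{361}{2}$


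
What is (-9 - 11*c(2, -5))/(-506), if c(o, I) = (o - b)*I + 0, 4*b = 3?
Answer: -239/2024 ≈ -0.11808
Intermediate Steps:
b = ¾ (b = (¼)*3 = ¾ ≈ 0.75000)
c(o, I) = I*(-¾ + o) (c(o, I) = (o - 1*¾)*I + 0 = (o - ¾)*I + 0 = (-¾ + o)*I + 0 = I*(-¾ + o) + 0 = I*(-¾ + o))
(-9 - 11*c(2, -5))/(-506) = (-9 - 11*(-5)*(-3 + 4*2)/4)/(-506) = (-9 - 11*(-5)*(-3 + 8)/4)*(-1/506) = (-9 - 11*(-5)*5/4)*(-1/506) = (-9 - 11*(-25/4))*(-1/506) = (-9 + 275/4)*(-1/506) = (239/4)*(-1/506) = -239/2024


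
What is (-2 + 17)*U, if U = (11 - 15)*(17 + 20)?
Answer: -2220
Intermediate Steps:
U = -148 (U = -4*37 = -148)
(-2 + 17)*U = (-2 + 17)*(-148) = 15*(-148) = -2220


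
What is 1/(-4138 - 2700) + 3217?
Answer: 21997845/6838 ≈ 3217.0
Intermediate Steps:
1/(-4138 - 2700) + 3217 = 1/(-6838) + 3217 = -1/6838 + 3217 = 21997845/6838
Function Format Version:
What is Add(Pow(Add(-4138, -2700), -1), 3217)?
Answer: Rational(21997845, 6838) ≈ 3217.0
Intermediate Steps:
Add(Pow(Add(-4138, -2700), -1), 3217) = Add(Pow(-6838, -1), 3217) = Add(Rational(-1, 6838), 3217) = Rational(21997845, 6838)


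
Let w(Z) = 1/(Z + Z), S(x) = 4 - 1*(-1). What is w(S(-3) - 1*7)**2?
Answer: 1/16 ≈ 0.062500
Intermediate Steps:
S(x) = 5 (S(x) = 4 + 1 = 5)
w(Z) = 1/(2*Z)
w(S(-3) - 1*7)**2 = (1/(2*(5 - 1*7)))**2 = (1/(2*(5 - 7)))**2 = ((1/2)/(-2))**2 = ((1/2)*(-1/2))**2 = (-1/4)**2 = 1/16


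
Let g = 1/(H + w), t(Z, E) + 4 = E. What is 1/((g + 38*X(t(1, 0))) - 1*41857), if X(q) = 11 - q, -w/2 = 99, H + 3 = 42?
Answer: -159/6564634 ≈ -2.4221e-5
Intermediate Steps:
t(Z, E) = -4 + E
H = 39 (H = -3 + 42 = 39)
w = -198 (w = -2*99 = -198)
g = -1/159 (g = 1/(39 - 198) = 1/(-159) = -1/159 ≈ -0.0062893)
1/((g + 38*X(t(1, 0))) - 1*41857) = 1/((-1/159 + 38*(11 - (-4 + 0))) - 1*41857) = 1/((-1/159 + 38*(11 - 1*(-4))) - 41857) = 1/((-1/159 + 38*(11 + 4)) - 41857) = 1/((-1/159 + 38*15) - 41857) = 1/((-1/159 + 570) - 41857) = 1/(90629/159 - 41857) = 1/(-6564634/159) = -159/6564634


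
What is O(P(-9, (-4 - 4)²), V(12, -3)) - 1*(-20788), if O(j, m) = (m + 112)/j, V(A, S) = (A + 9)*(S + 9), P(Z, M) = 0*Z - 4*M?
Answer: 2660745/128 ≈ 20787.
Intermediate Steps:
P(Z, M) = -4*M (P(Z, M) = 0 - 4*M = -4*M)
V(A, S) = (9 + A)*(9 + S)
O(j, m) = (112 + m)/j
O(P(-9, (-4 - 4)²), V(12, -3)) - 1*(-20788) = (112 + (81 + 9*12 + 9*(-3) + 12*(-3)))/((-4*(-4 - 4)²)) - 1*(-20788) = (112 + (81 + 108 - 27 - 36))/((-4*(-8)²)) + 20788 = (112 + 126)/((-4*64)) + 20788 = 238/(-256) + 20788 = -1/256*238 + 20788 = -119/128 + 20788 = 2660745/128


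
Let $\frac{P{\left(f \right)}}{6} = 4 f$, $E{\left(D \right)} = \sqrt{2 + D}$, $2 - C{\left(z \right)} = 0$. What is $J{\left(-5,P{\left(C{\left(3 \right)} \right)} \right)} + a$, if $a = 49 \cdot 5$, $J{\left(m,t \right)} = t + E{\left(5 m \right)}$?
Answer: $293 + i \sqrt{23} \approx 293.0 + 4.7958 i$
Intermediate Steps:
$C{\left(z \right)} = 2$ ($C{\left(z \right)} = 2 - 0 = 2 + 0 = 2$)
$P{\left(f \right)} = 24 f$ ($P{\left(f \right)} = 6 \cdot 4 f = 24 f$)
$J{\left(m,t \right)} = t + \sqrt{2 + 5 m}$
$a = 245$
$J{\left(-5,P{\left(C{\left(3 \right)} \right)} \right)} + a = \left(24 \cdot 2 + \sqrt{2 + 5 \left(-5\right)}\right) + 245 = \left(48 + \sqrt{2 - 25}\right) + 245 = \left(48 + \sqrt{-23}\right) + 245 = \left(48 + i \sqrt{23}\right) + 245 = 293 + i \sqrt{23}$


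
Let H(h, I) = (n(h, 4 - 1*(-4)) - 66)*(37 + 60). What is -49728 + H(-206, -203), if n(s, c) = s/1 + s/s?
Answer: -76015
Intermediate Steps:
n(s, c) = 1 + s (n(s, c) = s*1 + 1 = s + 1 = 1 + s)
H(h, I) = -6305 + 97*h (H(h, I) = ((1 + h) - 66)*(37 + 60) = (-65 + h)*97 = -6305 + 97*h)
-49728 + H(-206, -203) = -49728 + (-6305 + 97*(-206)) = -49728 + (-6305 - 19982) = -49728 - 26287 = -76015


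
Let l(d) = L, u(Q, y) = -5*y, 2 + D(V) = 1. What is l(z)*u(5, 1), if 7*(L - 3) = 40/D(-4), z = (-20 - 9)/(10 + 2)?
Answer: 95/7 ≈ 13.571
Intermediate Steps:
D(V) = -1 (D(V) = -2 + 1 = -1)
z = -29/12 ≈ -2.4167
L = -19/7 (L = 3 + (40/(-1))/7 = 3 + (40*(-1))/7 = 3 + (⅐)*(-40) = 3 - 40/7 = -19/7 ≈ -2.7143)
l(d) = -19/7
l(z)*u(5, 1) = -(-95)/7 = -19/7*(-5) = 95/7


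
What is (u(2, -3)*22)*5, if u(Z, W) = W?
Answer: -330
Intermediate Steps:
(u(2, -3)*22)*5 = -3*22*5 = -66*5 = -330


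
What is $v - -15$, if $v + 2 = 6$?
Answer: $19$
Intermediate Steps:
$v = 4$ ($v = -2 + 6 = 4$)
$v - -15 = 4 - -15 = 4 + 15 = 19$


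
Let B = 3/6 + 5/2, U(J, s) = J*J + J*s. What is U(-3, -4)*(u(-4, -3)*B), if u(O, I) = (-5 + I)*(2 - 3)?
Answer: 504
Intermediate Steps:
u(O, I) = 5 - I (u(O, I) = (-5 + I)*(-1) = 5 - I)
U(J, s) = J**2 + J*s
B = 3 (B = 3*(1/6) + 5*(1/2) = 1/2 + 5/2 = 3)
U(-3, -4)*(u(-4, -3)*B) = (-3*(-3 - 4))*((5 - 1*(-3))*3) = (-3*(-7))*((5 + 3)*3) = 21*(8*3) = 21*24 = 504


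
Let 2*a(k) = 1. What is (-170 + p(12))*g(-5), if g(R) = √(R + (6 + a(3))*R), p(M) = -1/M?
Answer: -10205*I*√6/24 ≈ -1041.5*I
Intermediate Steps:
a(k) = ½ (a(k) = (½)*1 = ½)
g(R) = √30*√R/2 (g(R) = √(R + (6 + ½)*R) = √(R + 13*R/2) = √(15*R/2) = √30*√R/2)
(-170 + p(12))*g(-5) = (-170 - 1/12)*(√30*√(-5)/2) = (-170 - 1*1/12)*(√30*(I*√5)/2) = (-170 - 1/12)*(5*I*√6/2) = -10205*I*√6/24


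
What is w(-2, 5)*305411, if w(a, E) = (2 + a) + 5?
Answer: 1527055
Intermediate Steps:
w(a, E) = 7 + a
w(-2, 5)*305411 = (7 - 2)*305411 = 5*305411 = 1527055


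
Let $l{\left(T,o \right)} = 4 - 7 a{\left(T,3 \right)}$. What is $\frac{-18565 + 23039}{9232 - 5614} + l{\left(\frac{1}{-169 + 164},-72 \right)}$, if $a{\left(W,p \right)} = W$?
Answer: $\frac{60028}{9045} \approx 6.6366$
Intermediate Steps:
$l{\left(T,o \right)} = 4 - 7 T$
$\frac{-18565 + 23039}{9232 - 5614} + l{\left(\frac{1}{-169 + 164},-72 \right)} = \frac{-18565 + 23039}{9232 - 5614} + \left(4 - \frac{7}{-169 + 164}\right) = \frac{4474}{3618} + \left(4 - \frac{7}{-5}\right) = 4474 \cdot \frac{1}{3618} + \left(4 - - \frac{7}{5}\right) = \frac{2237}{1809} + \left(4 + \frac{7}{5}\right) = \frac{2237}{1809} + \frac{27}{5} = \frac{60028}{9045}$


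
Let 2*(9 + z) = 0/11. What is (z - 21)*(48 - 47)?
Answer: -30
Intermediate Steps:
z = -9 (z = -9 + (0/11)/2 = -9 + (0*(1/11))/2 = -9 + (1/2)*0 = -9 + 0 = -9)
(z - 21)*(48 - 47) = (-9 - 21)*(48 - 47) = -30*1 = -30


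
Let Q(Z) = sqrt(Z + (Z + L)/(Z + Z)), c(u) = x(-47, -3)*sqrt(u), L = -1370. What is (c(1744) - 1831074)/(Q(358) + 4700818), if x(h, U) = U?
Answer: -1540750665717228/3955486486509367 - 10097357064*sqrt(109)/3955486486509367 + 12*sqrt(1245367619)/3955486486509367 + 1831074*sqrt(11425391)/3955486486509367 ≈ -0.38955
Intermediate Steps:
c(u) = -3*sqrt(u)
Q(Z) = sqrt(Z + (-1370 + Z)/(2*Z)) (Q(Z) = sqrt(Z + (Z - 1370)/(Z + Z)) = sqrt(Z + (-1370 + Z)/((2*Z))) = sqrt(Z + (-1370 + Z)*(1/(2*Z))) = sqrt(Z + (-1370 + Z)/(2*Z)))
(c(1744) - 1831074)/(Q(358) + 4700818) = (-12*sqrt(109) - 1831074)/(sqrt(2 - 2740/358 + 4*358)/2 + 4700818) = (-12*sqrt(109) - 1831074)/(sqrt(2 - 2740*1/358 + 1432)/2 + 4700818) = (-12*sqrt(109) - 1831074)/(sqrt(2 - 1370/179 + 1432)/2 + 4700818) = (-1831074 - 12*sqrt(109))/(sqrt(255316/179)/2 + 4700818) = (-1831074 - 12*sqrt(109))/((2*sqrt(11425391)/179)/2 + 4700818) = (-1831074 - 12*sqrt(109))/(sqrt(11425391)/179 + 4700818) = (-1831074 - 12*sqrt(109))/(4700818 + sqrt(11425391)/179)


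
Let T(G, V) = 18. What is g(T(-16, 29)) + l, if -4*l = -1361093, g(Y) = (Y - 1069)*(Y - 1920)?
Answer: 9357101/4 ≈ 2.3393e+6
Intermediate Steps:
g(Y) = (-1920 + Y)*(-1069 + Y) (g(Y) = (-1069 + Y)*(-1920 + Y) = (-1920 + Y)*(-1069 + Y))
l = 1361093/4 (l = -¼*(-1361093) = 1361093/4 ≈ 3.4027e+5)
g(T(-16, 29)) + l = (2052480 + 18² - 2989*18) + 1361093/4 = (2052480 + 324 - 53802) + 1361093/4 = 1999002 + 1361093/4 = 9357101/4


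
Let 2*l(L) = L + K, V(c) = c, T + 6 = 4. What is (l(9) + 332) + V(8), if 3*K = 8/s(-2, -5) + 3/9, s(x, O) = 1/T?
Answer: 3077/9 ≈ 341.89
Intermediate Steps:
T = -2 (T = -6 + 4 = -2)
s(x, O) = -1/2 (s(x, O) = 1/(-2) = -1/2)
K = -47/9 (K = (8/(-1/2) + 3/9)/3 = (8*(-2) + 3*(1/9))/3 = (-16 + 1/3)/3 = (1/3)*(-47/3) = -47/9 ≈ -5.2222)
l(L) = -47/18 + L/2 (l(L) = (L - 47/9)/2 = (-47/9 + L)/2 = -47/18 + L/2)
(l(9) + 332) + V(8) = ((-47/18 + (1/2)*9) + 332) + 8 = ((-47/18 + 9/2) + 332) + 8 = (17/9 + 332) + 8 = 3005/9 + 8 = 3077/9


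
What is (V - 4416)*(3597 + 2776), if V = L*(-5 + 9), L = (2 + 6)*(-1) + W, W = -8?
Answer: -28551040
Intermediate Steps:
L = -16 (L = (2 + 6)*(-1) - 8 = 8*(-1) - 8 = -8 - 8 = -16)
V = -64 (V = -16*(-5 + 9) = -16*4 = -64)
(V - 4416)*(3597 + 2776) = (-64 - 4416)*(3597 + 2776) = -4480*6373 = -28551040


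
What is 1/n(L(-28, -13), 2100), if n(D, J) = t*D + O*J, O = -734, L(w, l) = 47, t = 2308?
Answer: -1/1432924 ≈ -6.9787e-7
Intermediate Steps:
n(D, J) = -734*J + 2308*D (n(D, J) = 2308*D - 734*J = -734*J + 2308*D)
1/n(L(-28, -13), 2100) = 1/(-734*2100 + 2308*47) = 1/(-1541400 + 108476) = 1/(-1432924) = -1/1432924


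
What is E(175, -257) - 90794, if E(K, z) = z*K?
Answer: -135769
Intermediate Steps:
E(K, z) = K*z
E(175, -257) - 90794 = 175*(-257) - 90794 = -44975 - 90794 = -135769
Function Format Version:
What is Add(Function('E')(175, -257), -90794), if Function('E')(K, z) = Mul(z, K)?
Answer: -135769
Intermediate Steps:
Function('E')(K, z) = Mul(K, z)
Add(Function('E')(175, -257), -90794) = Add(Mul(175, -257), -90794) = Add(-44975, -90794) = -135769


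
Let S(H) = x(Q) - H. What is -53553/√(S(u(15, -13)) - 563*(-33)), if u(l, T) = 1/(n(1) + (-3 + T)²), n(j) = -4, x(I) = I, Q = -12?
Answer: -321318*√32752181/4678883 ≈ -393.02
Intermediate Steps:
u(l, T) = 1/(-4 + (-3 + T)²)
S(H) = -12 - H
-53553/√(S(u(15, -13)) - 563*(-33)) = -53553/√((-12 - 1/(-4 + (-3 - 13)²)) - 563*(-33)) = -53553/√((-12 - 1/(-4 + (-16)²)) + 18579) = -53553/√((-12 - 1/(-4 + 256)) + 18579) = -53553/√((-12 - 1/252) + 18579) = -53553/√(-3025/252 + 18579) = -53553*6*√32752181/4678883 = -321318*√32752181/4678883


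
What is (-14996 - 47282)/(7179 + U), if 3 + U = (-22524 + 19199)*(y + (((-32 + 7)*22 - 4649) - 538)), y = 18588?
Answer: 62278/42722399 ≈ 0.0014577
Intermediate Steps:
U = -42729578 (U = -3 + (-22524 + 19199)*(18588 + (((-32 + 7)*22 - 4649) - 538)) = -3 - 3325*(18588 + ((-25*22 - 4649) - 538)) = -3 - 3325*(18588 + ((-550 - 4649) - 538)) = -3 - 3325*(18588 + (-5199 - 538)) = -3 - 3325*(18588 - 5737) = -3 - 3325*12851 = -3 - 42729575 = -42729578)
(-14996 - 47282)/(7179 + U) = (-14996 - 47282)/(7179 - 42729578) = -62278/(-42722399) = -62278*(-1/42722399) = 62278/42722399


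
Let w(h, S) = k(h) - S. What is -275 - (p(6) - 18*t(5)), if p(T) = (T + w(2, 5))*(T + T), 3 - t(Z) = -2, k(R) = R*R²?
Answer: -293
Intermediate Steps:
k(R) = R³
t(Z) = 5 (t(Z) = 3 - 1*(-2) = 3 + 2 = 5)
w(h, S) = h³ - S
p(T) = 2*T*(3 + T) (p(T) = (T + (2³ - 1*5))*(T + T) = (T + (8 - 5))*(2*T) = (T + 3)*(2*T) = (3 + T)*(2*T) = 2*T*(3 + T))
-275 - (p(6) - 18*t(5)) = -275 - (2*6*(3 + 6) - 18*5) = -275 - (2*6*9 - 9*10) = -275 - (108 - 90) = -275 - 1*18 = -275 - 18 = -293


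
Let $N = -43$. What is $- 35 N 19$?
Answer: $28595$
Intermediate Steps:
$- 35 N 19 = \left(-35\right) \left(-43\right) 19 = 1505 \cdot 19 = 28595$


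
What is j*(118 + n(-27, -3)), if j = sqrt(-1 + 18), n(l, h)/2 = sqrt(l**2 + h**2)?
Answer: 6*sqrt(1394) + 118*sqrt(17) ≈ 710.54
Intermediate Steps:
n(l, h) = 2*sqrt(h**2 + l**2) (n(l, h) = 2*sqrt(l**2 + h**2) = 2*sqrt(h**2 + l**2))
j = sqrt(17) ≈ 4.1231
j*(118 + n(-27, -3)) = sqrt(17)*(118 + 2*sqrt((-3)**2 + (-27)**2)) = sqrt(17)*(118 + 2*sqrt(9 + 729)) = sqrt(17)*(118 + 2*sqrt(738)) = sqrt(17)*(118 + 2*(3*sqrt(82))) = sqrt(17)*(118 + 6*sqrt(82))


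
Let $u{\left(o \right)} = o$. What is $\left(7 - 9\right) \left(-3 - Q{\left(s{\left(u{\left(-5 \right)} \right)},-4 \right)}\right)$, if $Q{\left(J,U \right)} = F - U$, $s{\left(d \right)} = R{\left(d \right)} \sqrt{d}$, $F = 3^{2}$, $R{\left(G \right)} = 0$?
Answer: $32$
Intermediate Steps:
$F = 9$
$s{\left(d \right)} = 0$ ($s{\left(d \right)} = 0 \sqrt{d} = 0$)
$Q{\left(J,U \right)} = 9 - U$
$\left(7 - 9\right) \left(-3 - Q{\left(s{\left(u{\left(-5 \right)} \right)},-4 \right)}\right) = \left(7 - 9\right) \left(-3 - \left(9 - -4\right)\right) = - 2 \left(-3 - \left(9 + 4\right)\right) = - 2 \left(-3 - 13\right) = \left(-2\right) \left(-16\right) = 32$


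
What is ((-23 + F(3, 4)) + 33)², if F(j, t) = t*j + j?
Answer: 625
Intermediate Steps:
F(j, t) = j + j*t (F(j, t) = j*t + j = j + j*t)
((-23 + F(3, 4)) + 33)² = ((-23 + 3*(1 + 4)) + 33)² = ((-23 + 3*5) + 33)² = ((-23 + 15) + 33)² = (-8 + 33)² = 25² = 625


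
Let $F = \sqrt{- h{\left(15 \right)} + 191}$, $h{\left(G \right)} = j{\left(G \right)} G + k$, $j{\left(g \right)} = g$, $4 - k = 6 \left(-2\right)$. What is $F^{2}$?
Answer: $-50$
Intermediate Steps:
$k = 16$ ($k = 4 - 6 \left(-2\right) = 4 - -12 = 4 + 12 = 16$)
$h{\left(G \right)} = 16 + G^{2}$ ($h{\left(G \right)} = G G + 16 = G^{2} + 16 = 16 + G^{2}$)
$F = 5 i \sqrt{2}$ ($F = \sqrt{- (16 + 15^{2}) + 191} = \sqrt{- (16 + 225) + 191} = \sqrt{\left(-1\right) 241 + 191} = \sqrt{-241 + 191} = \sqrt{-50} = 5 i \sqrt{2} \approx 7.0711 i$)
$F^{2} = \left(5 i \sqrt{2}\right)^{2} = -50$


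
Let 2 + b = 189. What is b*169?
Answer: 31603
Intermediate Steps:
b = 187 (b = -2 + 189 = 187)
b*169 = 187*169 = 31603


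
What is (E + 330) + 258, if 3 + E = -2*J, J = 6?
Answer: 573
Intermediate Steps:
E = -15 (E = -3 - 2*6 = -3 - 12 = -15)
(E + 330) + 258 = (-15 + 330) + 258 = 315 + 258 = 573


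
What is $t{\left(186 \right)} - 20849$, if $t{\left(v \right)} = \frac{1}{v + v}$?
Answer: $- \frac{7755827}{372} \approx -20849.0$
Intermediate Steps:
$t{\left(v \right)} = \frac{1}{2 v}$
$t{\left(186 \right)} - 20849 = \frac{1}{2 \cdot 186} - 20849 = \frac{1}{2} \cdot \frac{1}{186} - 20849 = \frac{1}{372} - 20849 = - \frac{7755827}{372}$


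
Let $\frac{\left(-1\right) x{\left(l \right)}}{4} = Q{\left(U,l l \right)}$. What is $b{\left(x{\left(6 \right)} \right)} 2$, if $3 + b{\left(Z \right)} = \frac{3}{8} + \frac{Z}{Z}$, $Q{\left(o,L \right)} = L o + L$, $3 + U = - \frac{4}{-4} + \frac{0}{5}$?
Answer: $- \frac{13}{4} \approx -3.25$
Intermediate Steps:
$U = -2$ ($U = -3 + \left(- \frac{4}{-4} + \frac{0}{5}\right) = -3 + \left(\left(-4\right) \left(- \frac{1}{4}\right) + 0 \cdot \frac{1}{5}\right) = -3 + \left(1 + 0\right) = -3 + 1 = -2$)
$Q{\left(o,L \right)} = L + L o$
$x{\left(l \right)} = 4 l^{2}$ ($x{\left(l \right)} = - 4 l l \left(1 - 2\right) = - 4 l^{2} \left(-1\right) = - 4 \left(- l^{2}\right) = 4 l^{2}$)
$b{\left(Z \right)} = - \frac{13}{8}$ ($b{\left(Z \right)} = -3 + \left(\frac{3}{8} + \frac{Z}{Z}\right) = -3 + \left(3 \cdot \frac{1}{8} + 1\right) = -3 + \left(\frac{3}{8} + 1\right) = -3 + \frac{11}{8} = - \frac{13}{8}$)
$b{\left(x{\left(6 \right)} \right)} 2 = \left(- \frac{13}{8}\right) 2 = - \frac{13}{4}$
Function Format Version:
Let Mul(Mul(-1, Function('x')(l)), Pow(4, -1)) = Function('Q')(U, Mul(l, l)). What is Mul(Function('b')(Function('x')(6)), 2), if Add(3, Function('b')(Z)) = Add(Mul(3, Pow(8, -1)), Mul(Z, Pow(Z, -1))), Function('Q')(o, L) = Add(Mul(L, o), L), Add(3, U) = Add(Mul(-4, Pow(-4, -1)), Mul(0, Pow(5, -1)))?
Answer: Rational(-13, 4) ≈ -3.2500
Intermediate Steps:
U = -2 (U = Add(-3, Add(Mul(-4, Pow(-4, -1)), Mul(0, Pow(5, -1)))) = Add(-3, Add(Mul(-4, Rational(-1, 4)), Mul(0, Rational(1, 5)))) = Add(-3, Add(1, 0)) = Add(-3, 1) = -2)
Function('Q')(o, L) = Add(L, Mul(L, o))
Function('x')(l) = Mul(4, Pow(l, 2)) (Function('x')(l) = Mul(-4, Mul(Mul(l, l), Add(1, -2))) = Mul(-4, Mul(Pow(l, 2), -1)) = Mul(-4, Mul(-1, Pow(l, 2))) = Mul(4, Pow(l, 2)))
Function('b')(Z) = Rational(-13, 8) (Function('b')(Z) = Add(-3, Add(Mul(3, Pow(8, -1)), Mul(Z, Pow(Z, -1)))) = Add(-3, Add(Mul(3, Rational(1, 8)), 1)) = Add(-3, Add(Rational(3, 8), 1)) = Add(-3, Rational(11, 8)) = Rational(-13, 8))
Mul(Function('b')(Function('x')(6)), 2) = Mul(Rational(-13, 8), 2) = Rational(-13, 4)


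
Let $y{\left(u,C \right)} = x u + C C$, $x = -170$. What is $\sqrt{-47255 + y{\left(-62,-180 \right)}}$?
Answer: $i \sqrt{4315} \approx 65.689 i$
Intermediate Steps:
$y{\left(u,C \right)} = C^{2} - 170 u$ ($y{\left(u,C \right)} = - 170 u + C C = - 170 u + C^{2} = C^{2} - 170 u$)
$\sqrt{-47255 + y{\left(-62,-180 \right)}} = \sqrt{-47255 + \left(\left(-180\right)^{2} - -10540\right)} = \sqrt{-47255 + \left(32400 + 10540\right)} = \sqrt{-47255 + 42940} = \sqrt{-4315} = i \sqrt{4315}$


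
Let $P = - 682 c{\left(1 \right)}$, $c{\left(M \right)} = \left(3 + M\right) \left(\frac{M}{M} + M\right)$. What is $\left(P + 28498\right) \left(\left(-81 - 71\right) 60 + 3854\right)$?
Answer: $-121339172$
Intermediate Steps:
$c{\left(M \right)} = \left(1 + M\right) \left(3 + M\right)$ ($c{\left(M \right)} = \left(3 + M\right) \left(1 + M\right) = \left(1 + M\right) \left(3 + M\right)$)
$P = -5456$ ($P = - 682 \left(3 + 1^{2} + 4 \cdot 1\right) = - 682 \left(3 + 1 + 4\right) = \left(-682\right) 8 = -5456$)
$\left(P + 28498\right) \left(\left(-81 - 71\right) 60 + 3854\right) = \left(-5456 + 28498\right) \left(\left(-81 - 71\right) 60 + 3854\right) = 23042 \left(\left(-152\right) 60 + 3854\right) = 23042 \left(-9120 + 3854\right) = 23042 \left(-5266\right) = -121339172$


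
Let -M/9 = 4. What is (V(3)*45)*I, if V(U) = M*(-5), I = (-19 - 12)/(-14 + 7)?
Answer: 251100/7 ≈ 35871.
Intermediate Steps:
M = -36 (M = -9*4 = -36)
I = 31/7 (I = -31/(-7) = -31*(-⅐) = 31/7 ≈ 4.4286)
V(U) = 180 (V(U) = -36*(-5) = 180)
(V(3)*45)*I = (180*45)*(31/7) = 8100*(31/7) = 251100/7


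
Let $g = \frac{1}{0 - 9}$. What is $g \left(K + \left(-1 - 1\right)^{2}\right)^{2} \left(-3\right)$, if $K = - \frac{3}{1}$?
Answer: $\frac{1}{3} \approx 0.33333$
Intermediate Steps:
$K = -3$ ($K = \left(-3\right) 1 = -3$)
$g = - \frac{1}{9}$ ($g = \frac{1}{-9} = - \frac{1}{9} \approx -0.11111$)
$g \left(K + \left(-1 - 1\right)^{2}\right)^{2} \left(-3\right) = - \frac{\left(-3 + \left(-1 - 1\right)^{2}\right)^{2}}{9} \left(-3\right) = - \frac{\left(-3 + \left(-2\right)^{2}\right)^{2}}{9} \left(-3\right) = - \frac{\left(-3 + 4\right)^{2}}{9} \left(-3\right) = - \frac{1^{2}}{9} \left(-3\right) = \left(- \frac{1}{9}\right) 1 \left(-3\right) = \left(- \frac{1}{9}\right) \left(-3\right) = \frac{1}{3}$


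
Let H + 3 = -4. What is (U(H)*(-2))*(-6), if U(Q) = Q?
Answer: -84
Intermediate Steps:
H = -7 (H = -3 - 4 = -7)
(U(H)*(-2))*(-6) = -7*(-2)*(-6) = 14*(-6) = -84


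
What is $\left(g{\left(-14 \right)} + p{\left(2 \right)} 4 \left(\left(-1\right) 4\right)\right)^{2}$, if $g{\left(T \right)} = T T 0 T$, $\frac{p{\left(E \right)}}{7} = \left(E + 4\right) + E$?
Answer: $802816$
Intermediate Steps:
$p{\left(E \right)} = 28 + 14 E$ ($p{\left(E \right)} = 7 \left(\left(E + 4\right) + E\right) = 7 \left(\left(4 + E\right) + E\right) = 7 \left(4 + 2 E\right) = 28 + 14 E$)
$g{\left(T \right)} = 0$ ($g{\left(T \right)} = T^{2} \cdot 0 T = 0 T = 0$)
$\left(g{\left(-14 \right)} + p{\left(2 \right)} 4 \left(\left(-1\right) 4\right)\right)^{2} = \left(0 + \left(28 + 14 \cdot 2\right) 4 \left(\left(-1\right) 4\right)\right)^{2} = \left(0 + \left(28 + 28\right) 4 \left(-4\right)\right)^{2} = \left(0 + 56 \cdot 4 \left(-4\right)\right)^{2} = \left(0 + 224 \left(-4\right)\right)^{2} = \left(0 - 896\right)^{2} = \left(-896\right)^{2} = 802816$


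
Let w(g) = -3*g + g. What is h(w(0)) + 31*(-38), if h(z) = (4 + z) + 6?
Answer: -1168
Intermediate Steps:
w(g) = -2*g
h(z) = 10 + z
h(w(0)) + 31*(-38) = (10 - 2*0) + 31*(-38) = (10 + 0) - 1178 = 10 - 1178 = -1168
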